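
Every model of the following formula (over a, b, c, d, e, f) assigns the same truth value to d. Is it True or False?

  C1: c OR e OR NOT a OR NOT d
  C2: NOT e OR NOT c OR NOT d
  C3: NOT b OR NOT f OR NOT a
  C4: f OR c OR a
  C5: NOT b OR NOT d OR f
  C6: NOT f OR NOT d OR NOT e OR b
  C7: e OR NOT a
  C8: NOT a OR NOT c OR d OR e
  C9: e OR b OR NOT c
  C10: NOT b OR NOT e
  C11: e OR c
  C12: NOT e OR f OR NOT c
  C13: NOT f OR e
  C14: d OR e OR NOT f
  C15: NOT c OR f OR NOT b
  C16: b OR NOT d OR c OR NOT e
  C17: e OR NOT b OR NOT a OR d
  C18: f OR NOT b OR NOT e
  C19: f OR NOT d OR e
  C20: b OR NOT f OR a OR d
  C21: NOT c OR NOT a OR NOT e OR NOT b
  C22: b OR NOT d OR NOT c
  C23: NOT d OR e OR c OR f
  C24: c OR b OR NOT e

False

Suppose d = true.
Branch on e: set e = false.
From the singleton clause (NOT a), a = false.
From the singleton clause (c), c = true.
From the singleton clause (b), b = true.
From the singleton clause (f), f = true.
Now (NOT f) is unsatisfied and unit — conflict.
So e must be the other value — set e = true.
From the singleton clause (NOT c), c = false.
From the singleton clause (NOT b), b = false.
Now (b) is unsatisfied and unit — conflict.
Either choice for e ends in contradiction.
So every satisfying assignment has d = False.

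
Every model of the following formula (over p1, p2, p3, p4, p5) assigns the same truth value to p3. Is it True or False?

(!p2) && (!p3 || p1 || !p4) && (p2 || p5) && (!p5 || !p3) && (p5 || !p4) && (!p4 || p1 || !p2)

Suppose p3 = true.
(!p2) alone gives p2 = false.
(p5) alone gives p5 = true.
That conflicts with the unit clause (!p5).
So every satisfying assignment has p3 = False.

False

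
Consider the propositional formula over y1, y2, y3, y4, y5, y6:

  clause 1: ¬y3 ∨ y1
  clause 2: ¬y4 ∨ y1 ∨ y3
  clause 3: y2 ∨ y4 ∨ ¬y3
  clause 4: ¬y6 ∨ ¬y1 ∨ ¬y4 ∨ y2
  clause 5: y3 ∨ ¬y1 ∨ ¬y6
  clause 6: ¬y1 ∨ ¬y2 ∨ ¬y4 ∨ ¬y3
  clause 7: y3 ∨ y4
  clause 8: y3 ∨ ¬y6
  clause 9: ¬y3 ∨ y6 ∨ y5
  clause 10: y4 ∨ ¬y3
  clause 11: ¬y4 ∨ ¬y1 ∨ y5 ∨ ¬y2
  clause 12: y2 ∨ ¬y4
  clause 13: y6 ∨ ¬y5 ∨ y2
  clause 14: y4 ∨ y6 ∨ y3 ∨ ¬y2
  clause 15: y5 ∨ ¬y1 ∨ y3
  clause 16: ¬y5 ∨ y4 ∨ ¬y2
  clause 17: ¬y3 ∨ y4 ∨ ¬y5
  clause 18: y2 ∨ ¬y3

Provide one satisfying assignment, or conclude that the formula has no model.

y1 ↦ True, y2 ↦ True, y3 ↦ False, y4 ↦ True, y5 ↦ True, y6 ↦ False

Try y3 = False.
Unit clause (y4) forces y4 = True.
Unit clause (y1) forces y1 = True.
Unit clause (¬y6) forces y6 = False.
Unit clause (y2) forces y2 = True.
Unit clause (y5) forces y5 = True.
Every clause now holds.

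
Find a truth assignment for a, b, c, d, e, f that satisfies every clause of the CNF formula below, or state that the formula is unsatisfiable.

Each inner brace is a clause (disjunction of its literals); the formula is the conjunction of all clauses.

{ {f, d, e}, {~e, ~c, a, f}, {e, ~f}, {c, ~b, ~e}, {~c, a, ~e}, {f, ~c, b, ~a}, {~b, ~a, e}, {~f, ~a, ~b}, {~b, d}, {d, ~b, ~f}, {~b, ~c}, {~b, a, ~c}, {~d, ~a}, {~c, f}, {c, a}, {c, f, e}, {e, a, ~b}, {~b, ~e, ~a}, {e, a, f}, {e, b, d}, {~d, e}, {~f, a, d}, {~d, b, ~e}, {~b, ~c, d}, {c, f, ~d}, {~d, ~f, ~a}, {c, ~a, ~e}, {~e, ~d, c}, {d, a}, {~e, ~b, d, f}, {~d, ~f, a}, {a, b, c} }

Try e = 1.
Try c = 1.
(a) alone gives a = 1.
(~b) alone gives b = 0.
(f) alone gives f = 1.
(~d) alone gives d = 0.
This assignment satisfies each clause.

a ↦ 1,  b ↦ 0,  c ↦ 1,  d ↦ 0,  e ↦ 1,  f ↦ 1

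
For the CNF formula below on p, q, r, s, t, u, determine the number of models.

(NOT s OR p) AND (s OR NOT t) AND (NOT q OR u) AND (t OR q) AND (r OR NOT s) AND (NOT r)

2

There are 2^6 = 64 truth assignments over (p, q, r, s, t, u).
Split on q. With q = true, the clauses containing q are satisfied and NOT q drops from the rest; 2 of the 2^5 = 32 assignments to the other variables satisfy what remains.
With q = false, by the same count on the reduced clause set, 0 assignments work.
(One model: p=F, q=T, r=F, s=F, t=F, u=T.)
Total: 2 + 0 = 2.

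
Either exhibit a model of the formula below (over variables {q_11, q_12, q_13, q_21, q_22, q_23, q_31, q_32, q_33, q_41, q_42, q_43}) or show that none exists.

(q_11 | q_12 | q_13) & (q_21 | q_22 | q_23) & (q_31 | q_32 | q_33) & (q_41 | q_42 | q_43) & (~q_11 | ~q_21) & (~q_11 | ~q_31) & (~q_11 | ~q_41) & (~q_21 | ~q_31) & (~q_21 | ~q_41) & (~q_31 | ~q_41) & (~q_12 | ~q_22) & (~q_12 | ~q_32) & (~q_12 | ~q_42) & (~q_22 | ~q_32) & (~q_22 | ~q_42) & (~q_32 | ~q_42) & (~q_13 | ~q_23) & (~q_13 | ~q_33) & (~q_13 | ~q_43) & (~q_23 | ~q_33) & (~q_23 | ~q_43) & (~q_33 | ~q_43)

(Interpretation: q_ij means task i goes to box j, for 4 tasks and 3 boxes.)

Branch on q_11: set q_11 = 0.
Branch on q_12: set q_12 = 1.
The clause (~q_22) is unit, so q_22 = 0.
The clause (~q_32) is unit, so q_32 = 0.
The clause (~q_42) is unit, so q_42 = 0.
Branch on q_21: set q_21 = 1.
The clause (~q_31) is unit, so q_31 = 0.
The clause (q_33) is unit, so q_33 = 1.
The clause (~q_41) is unit, so q_41 = 0.
The clause (q_43) is unit, so q_43 = 1.
But (~q_43) is also a unit clause — contradiction.
That branch fails; take q_21 = 0 instead.
The clause (q_23) is unit, so q_23 = 1.
The clause (~q_13) is unit, so q_13 = 0.
The clause (~q_33) is unit, so q_33 = 0.
The clause (q_31) is unit, so q_31 = 1.
The clause (~q_41) is unit, so q_41 = 0.
The clause (q_43) is unit, so q_43 = 1.
But (~q_43) is also a unit clause — contradiction.
Either choice for q_21 ends in contradiction.
That branch fails; take q_12 = 0 instead.
The clause (q_13) is unit, so q_13 = 1.
The clause (~q_23) is unit, so q_23 = 0.
The clause (~q_33) is unit, so q_33 = 0.
The clause (~q_43) is unit, so q_43 = 0.
Branch on q_21: set q_21 = 1.
The clause (~q_31) is unit, so q_31 = 0.
The clause (q_32) is unit, so q_32 = 1.
The clause (~q_41) is unit, so q_41 = 0.
The clause (q_42) is unit, so q_42 = 1.
But (~q_42) is also a unit clause — contradiction.
That branch fails; take q_21 = 0 instead.
The clause (q_22) is unit, so q_22 = 1.
The clause (~q_32) is unit, so q_32 = 0.
The clause (q_31) is unit, so q_31 = 1.
The clause (~q_41) is unit, so q_41 = 0.
The clause (q_42) is unit, so q_42 = 1.
But (~q_42) is also a unit clause — contradiction.
Either choice for q_21 ends in contradiction.
Either choice for q_12 ends in contradiction.
That branch fails; take q_11 = 1 instead.
The clause (~q_21) is unit, so q_21 = 0.
The clause (~q_31) is unit, so q_31 = 0.
The clause (~q_41) is unit, so q_41 = 0.
Branch on q_22: set q_22 = 1.
The clause (~q_12) is unit, so q_12 = 0.
The clause (~q_32) is unit, so q_32 = 0.
The clause (q_33) is unit, so q_33 = 1.
The clause (~q_42) is unit, so q_42 = 0.
The clause (q_43) is unit, so q_43 = 1.
But (~q_43) is also a unit clause — contradiction.
That branch fails; take q_22 = 0 instead.
The clause (q_23) is unit, so q_23 = 1.
The clause (~q_13) is unit, so q_13 = 0.
The clause (~q_33) is unit, so q_33 = 0.
The clause (q_32) is unit, so q_32 = 1.
The clause (~q_12) is unit, so q_12 = 0.
The clause (~q_42) is unit, so q_42 = 0.
The clause (q_43) is unit, so q_43 = 1.
But (~q_43) is also a unit clause — contradiction.
Either choice for q_22 ends in contradiction.
Either choice for q_11 ends in contradiction.

UNSATISFIABLE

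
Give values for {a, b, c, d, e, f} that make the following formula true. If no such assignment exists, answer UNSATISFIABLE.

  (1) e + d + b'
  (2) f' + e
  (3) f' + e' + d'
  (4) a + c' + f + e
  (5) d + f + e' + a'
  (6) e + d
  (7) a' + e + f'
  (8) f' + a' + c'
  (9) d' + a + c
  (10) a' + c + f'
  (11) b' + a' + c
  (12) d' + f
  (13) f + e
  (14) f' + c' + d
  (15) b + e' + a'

Case f = 1:
(e) alone gives e = 1.
(d') alone gives d = 0.
(c') alone gives c = 0.
(a') alone gives a = 0.
No clause remains; b is free.

a: 0; b: 1; c: 0; d: 0; e: 1; f: 1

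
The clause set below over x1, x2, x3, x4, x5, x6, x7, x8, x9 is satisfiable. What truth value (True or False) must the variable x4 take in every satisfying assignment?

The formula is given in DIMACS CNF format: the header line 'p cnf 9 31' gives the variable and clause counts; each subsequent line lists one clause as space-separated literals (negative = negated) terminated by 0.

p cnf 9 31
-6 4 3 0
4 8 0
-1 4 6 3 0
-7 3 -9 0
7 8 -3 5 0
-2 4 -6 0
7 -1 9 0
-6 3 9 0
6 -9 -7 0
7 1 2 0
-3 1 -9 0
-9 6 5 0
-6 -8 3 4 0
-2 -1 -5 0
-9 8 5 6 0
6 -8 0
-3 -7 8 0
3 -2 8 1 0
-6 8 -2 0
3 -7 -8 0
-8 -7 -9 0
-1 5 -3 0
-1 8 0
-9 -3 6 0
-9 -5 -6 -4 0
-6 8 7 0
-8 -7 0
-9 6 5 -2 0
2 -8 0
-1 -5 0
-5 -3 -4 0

Suppose x4 = False.
The clause (x8) is unit, so x8 = True.
The clause (x6) is unit, so x6 = True.
The clause (x3) is unit, so x3 = True.
The clause (¬x2) is unit, so x2 = False.
That conflicts with the unit clause (x2).
So every satisfying assignment has x4 = True.

True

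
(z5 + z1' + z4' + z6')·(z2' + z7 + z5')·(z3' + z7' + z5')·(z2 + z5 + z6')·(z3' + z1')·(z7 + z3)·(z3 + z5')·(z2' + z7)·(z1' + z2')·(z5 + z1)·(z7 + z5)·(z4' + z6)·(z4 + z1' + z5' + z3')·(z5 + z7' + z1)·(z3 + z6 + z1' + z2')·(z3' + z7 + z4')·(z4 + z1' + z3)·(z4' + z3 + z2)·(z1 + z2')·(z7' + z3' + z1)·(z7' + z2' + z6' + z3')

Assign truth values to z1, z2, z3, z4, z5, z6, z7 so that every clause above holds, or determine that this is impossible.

z1: 0, z2: 0, z3: 1, z4: 0, z5: 1, z6: 1, z7: 0

Branch on z3: set z3 = 1.
(z1') alone gives z1 = 0.
(z5) alone gives z5 = 1.
(z7') alone gives z7 = 0.
(z2') alone gives z2 = 0.
(z4') alone gives z4 = 0.
Every clause is now satisfied; z6 is unconstrained.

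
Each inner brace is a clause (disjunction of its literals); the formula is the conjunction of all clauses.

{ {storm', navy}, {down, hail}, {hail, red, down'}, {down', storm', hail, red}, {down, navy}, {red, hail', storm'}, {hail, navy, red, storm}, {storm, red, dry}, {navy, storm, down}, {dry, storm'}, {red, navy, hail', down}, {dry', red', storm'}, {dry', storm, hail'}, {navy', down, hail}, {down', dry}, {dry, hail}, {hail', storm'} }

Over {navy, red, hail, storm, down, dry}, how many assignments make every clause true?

There are 2^6 = 64 truth assignments over (navy, red, hail, storm, down, dry).
Split on down. With down = 1, the clauses containing down are satisfied and down' drops from the rest; 2 of the 2^5 = 32 assignments to the other variables satisfy what remains.
With down = 0, by the same count on the reduced clause set, 1 assignment works.
(One model: navy=F, red=T, hail=F, storm=F, down=T, dry=T.)
Total: 2 + 1 = 3.

3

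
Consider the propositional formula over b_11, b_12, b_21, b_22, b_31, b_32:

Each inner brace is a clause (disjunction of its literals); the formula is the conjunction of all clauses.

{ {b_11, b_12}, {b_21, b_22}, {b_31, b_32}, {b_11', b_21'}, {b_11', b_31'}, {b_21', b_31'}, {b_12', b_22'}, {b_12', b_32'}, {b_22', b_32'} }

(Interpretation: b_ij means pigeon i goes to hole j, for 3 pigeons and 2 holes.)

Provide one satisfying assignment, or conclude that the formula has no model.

Branch on b_11: set b_11 = 1.
Unit clause (b_21') forces b_21 = 0.
Unit clause (b_22) forces b_22 = 1.
Unit clause (b_31') forces b_31 = 0.
Unit clause (b_32) forces b_32 = 1.
But (b_32') is also a unit clause — contradiction.
Undo b_11 and try b_11 = 0.
Unit clause (b_12) forces b_12 = 1.
Unit clause (b_22') forces b_22 = 0.
Unit clause (b_21) forces b_21 = 1.
Unit clause (b_31') forces b_31 = 0.
Unit clause (b_32) forces b_32 = 1.
But (b_32') is also a unit clause — contradiction.
Either choice for b_11 ends in contradiction.

UNSATISFIABLE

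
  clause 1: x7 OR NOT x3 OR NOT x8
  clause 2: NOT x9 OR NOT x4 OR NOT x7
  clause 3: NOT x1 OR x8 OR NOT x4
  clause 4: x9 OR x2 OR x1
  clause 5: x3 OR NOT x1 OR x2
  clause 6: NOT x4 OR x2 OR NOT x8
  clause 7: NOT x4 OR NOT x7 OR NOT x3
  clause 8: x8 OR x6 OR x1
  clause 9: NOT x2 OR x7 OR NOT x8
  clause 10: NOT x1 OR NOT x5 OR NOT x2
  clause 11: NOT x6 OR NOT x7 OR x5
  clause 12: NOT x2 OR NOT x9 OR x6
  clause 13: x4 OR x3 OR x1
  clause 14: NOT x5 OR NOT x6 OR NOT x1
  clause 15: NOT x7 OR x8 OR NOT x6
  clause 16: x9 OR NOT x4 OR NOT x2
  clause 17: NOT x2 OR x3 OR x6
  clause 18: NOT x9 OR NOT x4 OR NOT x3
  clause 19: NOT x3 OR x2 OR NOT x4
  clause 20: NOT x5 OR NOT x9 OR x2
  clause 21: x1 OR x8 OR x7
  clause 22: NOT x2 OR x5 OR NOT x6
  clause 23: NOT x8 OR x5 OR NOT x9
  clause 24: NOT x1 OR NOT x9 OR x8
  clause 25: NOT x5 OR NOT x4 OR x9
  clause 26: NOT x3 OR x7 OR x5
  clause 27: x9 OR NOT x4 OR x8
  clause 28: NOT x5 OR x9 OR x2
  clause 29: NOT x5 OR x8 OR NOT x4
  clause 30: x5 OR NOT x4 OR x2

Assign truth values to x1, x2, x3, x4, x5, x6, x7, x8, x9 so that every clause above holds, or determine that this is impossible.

Branch on x7: set x7 = true.
Branch on x9: set x9 = false.
Branch on x2: set x2 = true.
Unit clause (NOT x4) forces x4 = false.
Branch on x1: set x1 = false.
Unit clause (x3) forces x3 = true.
Branch on x8: set x8 = true.
Branch on x6: set x6 = false.
No clause remains; x5 is free.

x1 ↦ false,  x2 ↦ true,  x3 ↦ true,  x4 ↦ false,  x5 ↦ false,  x6 ↦ false,  x7 ↦ true,  x8 ↦ true,  x9 ↦ false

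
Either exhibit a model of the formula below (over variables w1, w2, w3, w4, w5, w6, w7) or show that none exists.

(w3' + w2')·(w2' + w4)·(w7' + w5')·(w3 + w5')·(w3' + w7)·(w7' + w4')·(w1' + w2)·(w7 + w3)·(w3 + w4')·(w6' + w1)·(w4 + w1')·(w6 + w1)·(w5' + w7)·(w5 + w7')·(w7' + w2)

UNSATISFIABLE

Try w3 = 0.
From the singleton clause (w5'), w5 = 0.
From the singleton clause (w7), w7 = 1.
That conflicts with the unit clause (w7').
Backtrack on w3: now try w3 = 1.
From the singleton clause (w2'), w2 = 0.
From the singleton clause (w7), w7 = 1.
That conflicts with the unit clause (w7').
Either choice for w3 ends in contradiction.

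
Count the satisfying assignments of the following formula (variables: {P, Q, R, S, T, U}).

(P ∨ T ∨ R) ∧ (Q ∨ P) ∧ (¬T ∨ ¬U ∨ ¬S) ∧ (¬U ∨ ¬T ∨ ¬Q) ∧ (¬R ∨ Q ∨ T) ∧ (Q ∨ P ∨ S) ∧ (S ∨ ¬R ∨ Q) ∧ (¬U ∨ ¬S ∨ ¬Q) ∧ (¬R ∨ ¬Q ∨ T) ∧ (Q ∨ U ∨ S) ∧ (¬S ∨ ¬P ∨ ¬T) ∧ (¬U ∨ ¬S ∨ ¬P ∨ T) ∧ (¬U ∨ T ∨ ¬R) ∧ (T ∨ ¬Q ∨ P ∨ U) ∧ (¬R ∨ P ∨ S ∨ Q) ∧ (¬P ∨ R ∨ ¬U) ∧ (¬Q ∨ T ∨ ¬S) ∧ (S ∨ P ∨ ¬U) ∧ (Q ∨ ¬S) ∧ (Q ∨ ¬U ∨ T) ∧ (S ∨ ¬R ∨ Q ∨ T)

There are 2^6 = 64 truth assignments over (P, Q, R, S, T, U).
Split on S. With S = True, the clauses containing S are satisfied and ¬S drops from the rest; 2 of the 2^5 = 32 assignments to the other variables satisfy what remains.
With S = False, by the same count on the reduced clause set, 5 assignments work.
Total: 2 + 5 = 7.

7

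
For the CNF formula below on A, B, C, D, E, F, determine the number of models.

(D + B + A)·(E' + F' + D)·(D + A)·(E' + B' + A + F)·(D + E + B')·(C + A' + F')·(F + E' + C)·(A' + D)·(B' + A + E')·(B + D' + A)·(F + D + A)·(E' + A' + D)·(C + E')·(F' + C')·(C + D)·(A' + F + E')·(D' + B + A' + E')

There are 2^6 = 64 truth assignments over (A, B, C, D, E, F).
Split on C. With C = 1, the clauses containing C are satisfied and C' drops from the rest; 3 of the 2^5 = 32 assignments to the other variables satisfy what remains.
With C = 0, by the same count on the reduced clause set, 4 assignments work.
Total: 3 + 4 = 7.

7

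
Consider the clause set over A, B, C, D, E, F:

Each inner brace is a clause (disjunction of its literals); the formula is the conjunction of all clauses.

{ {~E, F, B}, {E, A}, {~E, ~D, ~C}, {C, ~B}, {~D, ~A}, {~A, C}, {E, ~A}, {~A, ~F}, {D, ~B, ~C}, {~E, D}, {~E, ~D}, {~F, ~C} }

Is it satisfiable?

Branch on E: set E = 1.
From the singleton clause (D), D = 1.
But (~D) is also a unit clause — contradiction.
Backtrack on E: now try E = 0.
From the singleton clause (A), A = 1.
But (~A) is also a unit clause — contradiction.
Both values of E lead to a conflict.
No assignment satisfies every clause.

No, unsatisfiable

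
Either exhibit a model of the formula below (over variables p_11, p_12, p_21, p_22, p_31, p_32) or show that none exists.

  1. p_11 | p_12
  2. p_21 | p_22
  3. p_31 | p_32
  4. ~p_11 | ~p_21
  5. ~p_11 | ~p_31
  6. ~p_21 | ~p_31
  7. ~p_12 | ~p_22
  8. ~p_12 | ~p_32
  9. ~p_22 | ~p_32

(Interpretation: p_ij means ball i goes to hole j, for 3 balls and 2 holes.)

Branch on p_11: set p_11 = 1.
(~p_21) alone gives p_21 = 0.
(p_22) alone gives p_22 = 1.
(~p_31) alone gives p_31 = 0.
(p_32) alone gives p_32 = 1.
That conflicts with the unit clause (~p_32).
That branch fails; take p_11 = 0 instead.
(p_12) alone gives p_12 = 1.
(~p_22) alone gives p_22 = 0.
(p_21) alone gives p_21 = 1.
(~p_31) alone gives p_31 = 0.
(p_32) alone gives p_32 = 1.
That conflicts with the unit clause (~p_32).
Neither p_11 = 1 nor p_11 = 0 works.

UNSATISFIABLE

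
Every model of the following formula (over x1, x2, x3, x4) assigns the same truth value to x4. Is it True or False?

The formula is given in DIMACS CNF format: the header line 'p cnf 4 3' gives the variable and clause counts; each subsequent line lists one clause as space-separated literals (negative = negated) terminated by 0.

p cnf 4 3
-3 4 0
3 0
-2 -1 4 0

True

Suppose x4 = False.
The clause (¬x3) is unit, so x3 = False.
That conflicts with the unit clause (x3).
So every satisfying assignment has x4 = True.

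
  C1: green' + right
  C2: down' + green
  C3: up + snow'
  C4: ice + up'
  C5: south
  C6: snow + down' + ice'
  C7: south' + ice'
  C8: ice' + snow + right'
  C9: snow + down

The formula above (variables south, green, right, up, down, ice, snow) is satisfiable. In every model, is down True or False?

Suppose down = 0.
From the singleton clause (south), south = 1.
From the singleton clause (ice'), ice = 0.
From the singleton clause (up'), up = 0.
From the singleton clause (snow'), snow = 0.
That conflicts with the unit clause (snow).
So every satisfying assignment has down = True.

True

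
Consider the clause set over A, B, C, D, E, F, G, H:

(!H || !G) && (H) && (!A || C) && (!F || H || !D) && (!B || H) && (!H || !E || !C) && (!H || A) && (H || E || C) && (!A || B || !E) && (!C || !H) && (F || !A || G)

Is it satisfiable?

(H) alone gives H = true.
(!G) alone gives G = false.
(A) alone gives A = true.
(C) alone gives C = true.
But (!C) is also a unit clause — contradiction.
No assignment satisfies every clause.

Unsatisfiable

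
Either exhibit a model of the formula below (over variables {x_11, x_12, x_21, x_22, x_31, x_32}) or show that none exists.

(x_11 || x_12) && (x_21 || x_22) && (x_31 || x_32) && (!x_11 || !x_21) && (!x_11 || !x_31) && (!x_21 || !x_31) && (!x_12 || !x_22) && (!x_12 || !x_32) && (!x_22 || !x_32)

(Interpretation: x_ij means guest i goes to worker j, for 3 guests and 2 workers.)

UNSATISFIABLE

Branch on x_11: set x_11 = true.
(!x_21) alone gives x_21 = false.
(x_22) alone gives x_22 = true.
(!x_31) alone gives x_31 = false.
(x_32) alone gives x_32 = true.
But (!x_32) is also a unit clause — contradiction.
Undo x_11 and try x_11 = false.
(x_12) alone gives x_12 = true.
(!x_22) alone gives x_22 = false.
(x_21) alone gives x_21 = true.
(!x_31) alone gives x_31 = false.
(x_32) alone gives x_32 = true.
But (!x_32) is also a unit clause — contradiction.
Either choice for x_11 ends in contradiction.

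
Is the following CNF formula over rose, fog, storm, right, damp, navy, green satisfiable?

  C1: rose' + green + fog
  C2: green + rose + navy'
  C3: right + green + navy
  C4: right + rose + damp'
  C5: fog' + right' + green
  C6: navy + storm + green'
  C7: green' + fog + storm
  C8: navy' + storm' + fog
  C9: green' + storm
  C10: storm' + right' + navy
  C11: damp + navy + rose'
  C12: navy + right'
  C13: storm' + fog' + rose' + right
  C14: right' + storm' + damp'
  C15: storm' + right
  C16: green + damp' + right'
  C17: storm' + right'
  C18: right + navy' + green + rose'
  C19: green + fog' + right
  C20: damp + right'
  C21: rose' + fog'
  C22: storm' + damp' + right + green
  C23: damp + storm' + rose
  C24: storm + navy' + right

Branch on green: set green = 0.
Branch on rose: set rose = 0.
(navy') alone gives navy = 0.
(right) alone gives right = 1.
Now (right') is unsatisfied and unit — conflict.
Undo rose and try rose = 1.
(fog) alone gives fog = 1.
Now (fog') is unsatisfied and unit — conflict.
Neither rose = 1 nor rose = 0 works.
Undo green and try green = 1.
(storm) alone gives storm = 1.
(right) alone gives right = 1.
Now (right') is unsatisfied and unit — conflict.
Neither green = 1 nor green = 0 works.
No assignment satisfies every clause.

No, unsatisfiable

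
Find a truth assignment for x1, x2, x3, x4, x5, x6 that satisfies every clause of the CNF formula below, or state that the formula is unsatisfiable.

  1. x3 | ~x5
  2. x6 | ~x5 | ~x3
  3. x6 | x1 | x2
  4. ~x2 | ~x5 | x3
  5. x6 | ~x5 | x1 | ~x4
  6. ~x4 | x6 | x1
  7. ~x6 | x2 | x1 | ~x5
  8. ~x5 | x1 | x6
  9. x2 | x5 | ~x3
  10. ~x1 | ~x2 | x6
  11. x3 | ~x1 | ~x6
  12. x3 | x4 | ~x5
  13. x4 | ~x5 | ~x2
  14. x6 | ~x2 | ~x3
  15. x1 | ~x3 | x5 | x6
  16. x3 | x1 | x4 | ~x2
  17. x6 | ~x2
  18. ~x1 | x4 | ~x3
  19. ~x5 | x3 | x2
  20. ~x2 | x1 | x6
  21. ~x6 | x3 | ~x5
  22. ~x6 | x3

Branch on x3: set x3 = 1.
Branch on x6: set x6 = 1.
Branch on x2: set x2 = 0.
The clause (x5) is unit, so x5 = 1.
The clause (x1) is unit, so x1 = 1.
The clause (x4) is unit, so x4 = 1.
Every clause now holds.

x1 ↦ 1; x2 ↦ 0; x3 ↦ 1; x4 ↦ 1; x5 ↦ 1; x6 ↦ 1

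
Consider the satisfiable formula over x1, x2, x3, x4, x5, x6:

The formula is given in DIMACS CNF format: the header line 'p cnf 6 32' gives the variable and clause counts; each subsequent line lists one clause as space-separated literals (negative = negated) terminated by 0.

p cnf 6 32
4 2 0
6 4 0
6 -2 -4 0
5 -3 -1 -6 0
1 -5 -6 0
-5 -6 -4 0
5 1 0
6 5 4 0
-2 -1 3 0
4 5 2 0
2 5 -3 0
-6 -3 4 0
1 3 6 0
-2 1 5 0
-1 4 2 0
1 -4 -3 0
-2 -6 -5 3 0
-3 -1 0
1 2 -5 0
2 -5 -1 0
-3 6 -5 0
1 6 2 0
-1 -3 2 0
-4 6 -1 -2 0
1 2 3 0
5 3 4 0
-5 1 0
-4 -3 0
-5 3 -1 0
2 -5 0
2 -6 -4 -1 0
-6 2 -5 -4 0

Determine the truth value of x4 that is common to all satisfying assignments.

Suppose x4 = False.
Unit clause (x2) forces x2 = True.
Unit clause (x6) forces x6 = True.
Unit clause (¬x3) forces x3 = False.
Unit clause (¬x1) forces x1 = False.
Unit clause (¬x5) forces x5 = False.
Now (x5) is unsatisfied and unit — conflict.
So every satisfying assignment has x4 = True.

True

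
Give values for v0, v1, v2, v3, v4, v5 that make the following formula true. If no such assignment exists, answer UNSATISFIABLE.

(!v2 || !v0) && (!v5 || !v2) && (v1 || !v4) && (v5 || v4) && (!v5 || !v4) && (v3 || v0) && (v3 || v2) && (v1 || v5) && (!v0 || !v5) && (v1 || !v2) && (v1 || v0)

Suppose v2 = false.
Unit clause (v3) forces v3 = true.
Suppose v1 = true.
Suppose v5 = true.
Unit clause (!v4) forces v4 = false.
Unit clause (!v0) forces v0 = false.
All clauses are satisfied.

v0: false; v1: true; v2: false; v3: true; v4: false; v5: true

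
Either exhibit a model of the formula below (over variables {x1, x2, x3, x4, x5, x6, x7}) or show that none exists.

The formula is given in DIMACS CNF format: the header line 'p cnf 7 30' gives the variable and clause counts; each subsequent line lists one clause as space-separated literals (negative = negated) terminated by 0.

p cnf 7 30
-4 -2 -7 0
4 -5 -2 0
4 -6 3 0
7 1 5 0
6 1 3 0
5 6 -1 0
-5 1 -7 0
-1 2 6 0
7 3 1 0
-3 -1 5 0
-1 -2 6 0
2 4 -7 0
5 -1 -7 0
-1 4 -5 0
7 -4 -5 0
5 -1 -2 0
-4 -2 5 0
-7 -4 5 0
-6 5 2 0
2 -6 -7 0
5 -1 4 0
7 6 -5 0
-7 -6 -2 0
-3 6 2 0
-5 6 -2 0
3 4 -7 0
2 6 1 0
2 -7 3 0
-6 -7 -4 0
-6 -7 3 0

x1: False; x2: True; x3: True; x4: False; x5: False; x6: False; x7: True

Case x4 = False:
Case x5 = False:
From the singleton clause (¬x1), x1 = False.
From the singleton clause (x7), x7 = True.
From the singleton clause (x2), x2 = True.
From the singleton clause (¬x6), x6 = False.
From the singleton clause (x3), x3 = True.
This assignment satisfies each clause.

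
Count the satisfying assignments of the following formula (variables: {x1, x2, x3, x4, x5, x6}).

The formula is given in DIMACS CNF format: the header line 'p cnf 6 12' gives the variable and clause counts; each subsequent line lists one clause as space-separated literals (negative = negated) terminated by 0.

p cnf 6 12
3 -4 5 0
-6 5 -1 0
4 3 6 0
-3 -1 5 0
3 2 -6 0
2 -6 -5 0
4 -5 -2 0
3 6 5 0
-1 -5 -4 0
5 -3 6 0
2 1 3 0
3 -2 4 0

11

There are 2^6 = 64 truth assignments over (x1, x2, x3, x4, x5, x6).
Split on x3. With x3 = True, the clauses containing x3 are satisfied and ¬x3 drops from the rest; 9 of the 2^5 = 32 assignments to the other variables satisfy what remains.
With x3 = False, by the same count on the reduced clause set, 2 assignments work.
(One model: x1=F, x2=F, x3=T, x4=F, x5=F, x6=T.)
Total: 9 + 2 = 11.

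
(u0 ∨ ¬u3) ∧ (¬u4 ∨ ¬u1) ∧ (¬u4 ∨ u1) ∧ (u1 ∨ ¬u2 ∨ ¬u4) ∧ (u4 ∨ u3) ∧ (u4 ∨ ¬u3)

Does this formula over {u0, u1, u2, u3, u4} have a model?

Try u0 = True.
Try u4 = False.
Unit clause (u3) forces u3 = True.
But (¬u3) is also a unit clause — contradiction.
Undo u4 and try u4 = True.
Unit clause (¬u1) forces u1 = False.
But (u1) is also a unit clause — contradiction.
Both values of u4 lead to a conflict.
Undo u0 and try u0 = False.
Unit clause (¬u3) forces u3 = False.
Unit clause (u4) forces u4 = True.
Unit clause (¬u1) forces u1 = False.
But (u1) is also a unit clause — contradiction.
Both values of u0 lead to a conflict.
No assignment satisfies every clause.

No, unsatisfiable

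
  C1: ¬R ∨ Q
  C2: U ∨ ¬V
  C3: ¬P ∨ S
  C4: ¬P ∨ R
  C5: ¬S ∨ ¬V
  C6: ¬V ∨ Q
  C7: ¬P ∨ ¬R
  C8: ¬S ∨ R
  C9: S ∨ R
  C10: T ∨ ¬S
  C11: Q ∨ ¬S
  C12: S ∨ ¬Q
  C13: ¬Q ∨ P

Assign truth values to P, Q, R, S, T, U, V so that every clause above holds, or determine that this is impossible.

UNSATISFIABLE

Try R = False.
From the singleton clause (¬P), P = False.
From the singleton clause (¬S), S = False.
Now (S) is unsatisfied and unit — conflict.
So R must be the other value — set R = True.
From the singleton clause (Q), Q = True.
From the singleton clause (¬P), P = False.
Now (P) is unsatisfied and unit — conflict.
Neither R = True nor R = False works.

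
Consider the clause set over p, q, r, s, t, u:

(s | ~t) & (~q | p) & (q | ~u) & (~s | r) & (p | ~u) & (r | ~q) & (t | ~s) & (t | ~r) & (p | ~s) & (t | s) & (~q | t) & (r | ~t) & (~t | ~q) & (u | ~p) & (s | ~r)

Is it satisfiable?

Suppose s = 1.
Unit clause (r) forces r = 1.
Unit clause (t) forces t = 1.
Unit clause (p) forces p = 1.
Unit clause (~q) forces q = 0.
Unit clause (~u) forces u = 0.
That conflicts with the unit clause (u).
That branch fails; take s = 0 instead.
Unit clause (~t) forces t = 0.
That conflicts with the unit clause (t).
Neither s = 1 nor s = 0 works.
No assignment satisfies every clause.

Unsatisfiable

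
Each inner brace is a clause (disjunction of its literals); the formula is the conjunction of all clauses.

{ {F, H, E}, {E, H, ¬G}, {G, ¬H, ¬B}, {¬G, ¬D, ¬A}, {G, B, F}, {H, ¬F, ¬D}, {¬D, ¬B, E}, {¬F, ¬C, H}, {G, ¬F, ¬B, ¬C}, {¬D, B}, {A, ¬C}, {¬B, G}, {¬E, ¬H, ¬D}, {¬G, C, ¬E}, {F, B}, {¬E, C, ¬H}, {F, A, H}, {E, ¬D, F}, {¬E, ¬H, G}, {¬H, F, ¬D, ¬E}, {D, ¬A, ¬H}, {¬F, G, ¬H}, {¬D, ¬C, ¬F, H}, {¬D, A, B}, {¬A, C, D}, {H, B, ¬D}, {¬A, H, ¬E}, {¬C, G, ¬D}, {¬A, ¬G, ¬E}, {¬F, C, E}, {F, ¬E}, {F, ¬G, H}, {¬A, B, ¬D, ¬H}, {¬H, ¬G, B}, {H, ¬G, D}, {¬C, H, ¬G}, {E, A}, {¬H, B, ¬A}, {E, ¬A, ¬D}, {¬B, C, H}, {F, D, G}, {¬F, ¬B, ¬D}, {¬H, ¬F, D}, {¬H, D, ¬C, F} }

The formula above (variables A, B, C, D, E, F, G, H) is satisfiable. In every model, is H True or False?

False

Suppose H = True.
Suppose G = True.
(B) alone gives B = True.
Suppose D = False.
(¬A) alone gives A = False.
(¬C) alone gives C = False.
(¬E) alone gives E = False.
Now (E) is unsatisfied and unit — conflict.
Backtrack on D: now try D = True.
(¬A) alone gives A = False.
(E) alone gives E = True.
Now (¬E) is unsatisfied and unit — conflict.
Neither D = True nor D = False works.
Backtrack on G: now try G = False.
(¬B) alone gives B = False.
(F) alone gives F = True.
Now (¬F) is unsatisfied and unit — conflict.
Neither G = True nor G = False works.
So every satisfying assignment has H = False.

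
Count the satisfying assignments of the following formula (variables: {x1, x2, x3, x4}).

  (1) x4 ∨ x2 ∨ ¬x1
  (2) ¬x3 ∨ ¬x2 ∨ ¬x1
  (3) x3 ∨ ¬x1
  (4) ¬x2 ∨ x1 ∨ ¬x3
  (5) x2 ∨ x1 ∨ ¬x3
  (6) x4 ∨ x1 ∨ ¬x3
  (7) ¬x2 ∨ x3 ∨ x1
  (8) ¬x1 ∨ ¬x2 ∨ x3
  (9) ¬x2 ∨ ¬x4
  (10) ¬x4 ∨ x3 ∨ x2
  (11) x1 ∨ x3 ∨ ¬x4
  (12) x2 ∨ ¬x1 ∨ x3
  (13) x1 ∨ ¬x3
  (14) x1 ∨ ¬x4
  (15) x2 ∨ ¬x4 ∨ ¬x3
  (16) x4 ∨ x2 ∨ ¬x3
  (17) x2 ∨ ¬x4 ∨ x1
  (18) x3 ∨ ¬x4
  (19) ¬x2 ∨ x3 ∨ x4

There are 2^4 = 16 truth assignments over (x1, x2, x3, x4).
Check each against the 19 clauses (columns in the order x1, x2, x3, x4):
  F F F F  ✓ satisfies all
  F F F T  ✗ fails (¬x4 ∨ x3 ∨ x2)
  F F T F  ✗ fails (x2 ∨ x1 ∨ ¬x3)
  F F T T  ✗ fails (x2 ∨ x1 ∨ ¬x3)
  F T F F  ✗ fails (¬x2 ∨ x3 ∨ x1)
  F T F T  ✗ fails (¬x2 ∨ x3 ∨ x1)
  F T T F  ✗ fails (¬x2 ∨ x1 ∨ ¬x3)
  F T T T  ✗ fails (¬x2 ∨ x1 ∨ ¬x3)
  T F F F  ✗ fails (x4 ∨ x2 ∨ ¬x1)
  T F F T  ✗ fails (x3 ∨ ¬x1)
  T F T F  ✗ fails (x4 ∨ x2 ∨ ¬x1)
  T F T T  ✗ fails (x2 ∨ ¬x4 ∨ ¬x3)
  T T F F  ✗ fails (x3 ∨ ¬x1)
  T T F T  ✗ fails (x3 ∨ ¬x1)
  T T T F  ✗ fails (¬x3 ∨ ¬x2 ∨ ¬x1)
  T T T T  ✗ fails (¬x3 ∨ ¬x2 ∨ ¬x1)
1 of the 16 rows is a model.

1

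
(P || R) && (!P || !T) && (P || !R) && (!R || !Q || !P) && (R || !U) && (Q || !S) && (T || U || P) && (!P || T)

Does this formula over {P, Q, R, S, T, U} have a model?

Branch on P: set P = true.
From the singleton clause (!T), T = false.
Now (T) is unsatisfied and unit — conflict.
So P must be the other value — set P = false.
From the singleton clause (R), R = true.
Now (!R) is unsatisfied and unit — conflict.
Neither P = true nor P = false works.
No assignment satisfies every clause.

No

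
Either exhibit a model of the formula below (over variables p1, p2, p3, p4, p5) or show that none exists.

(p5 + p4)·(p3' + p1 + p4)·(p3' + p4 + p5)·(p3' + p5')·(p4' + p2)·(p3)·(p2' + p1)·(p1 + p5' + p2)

Unit clause (p3) forces p3 = 1.
Unit clause (p5') forces p5 = 0.
Unit clause (p4) forces p4 = 1.
Unit clause (p2) forces p2 = 1.
Unit clause (p1) forces p1 = 1.
This assignment satisfies each clause.

p1=1,  p2=1,  p3=1,  p4=1,  p5=0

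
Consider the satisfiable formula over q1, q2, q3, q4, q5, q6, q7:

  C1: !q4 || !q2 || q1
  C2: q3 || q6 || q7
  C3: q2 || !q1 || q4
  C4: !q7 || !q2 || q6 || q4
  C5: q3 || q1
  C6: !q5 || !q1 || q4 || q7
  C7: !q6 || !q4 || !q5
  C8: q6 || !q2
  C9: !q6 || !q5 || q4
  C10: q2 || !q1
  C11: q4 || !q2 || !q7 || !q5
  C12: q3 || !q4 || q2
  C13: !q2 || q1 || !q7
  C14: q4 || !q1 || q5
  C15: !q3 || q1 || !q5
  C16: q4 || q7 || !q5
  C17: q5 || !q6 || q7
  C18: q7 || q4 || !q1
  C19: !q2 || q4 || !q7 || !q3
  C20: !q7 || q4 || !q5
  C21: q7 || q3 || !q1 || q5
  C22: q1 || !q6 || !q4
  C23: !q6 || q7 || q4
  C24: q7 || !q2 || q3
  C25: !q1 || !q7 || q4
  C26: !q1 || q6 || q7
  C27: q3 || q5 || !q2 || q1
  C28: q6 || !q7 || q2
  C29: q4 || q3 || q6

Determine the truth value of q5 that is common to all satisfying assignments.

Suppose q5 = true.
Try q3 = true.
The clause (q1) is unit, so q1 = true.
The clause (q2) is unit, so q2 = true.
The clause (q6) is unit, so q6 = true.
The clause (!q4) is unit, so q4 = false.
Now (q4) is unsatisfied and unit — conflict.
So q3 must be the other value — set q3 = false.
The clause (q1) is unit, so q1 = true.
The clause (q2) is unit, so q2 = true.
The clause (q6) is unit, so q6 = true.
The clause (!q4) is unit, so q4 = false.
Now (q4) is unsatisfied and unit — conflict.
Neither q3 = true nor q3 = false works.
So every satisfying assignment has q5 = False.

False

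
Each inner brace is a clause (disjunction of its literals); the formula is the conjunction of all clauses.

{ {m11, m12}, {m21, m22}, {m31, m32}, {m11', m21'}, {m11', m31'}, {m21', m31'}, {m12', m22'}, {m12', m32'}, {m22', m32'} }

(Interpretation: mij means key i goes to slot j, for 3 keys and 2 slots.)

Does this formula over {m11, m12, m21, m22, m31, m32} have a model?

Branch on m11: set m11 = 1.
The clause (m21') is unit, so m21 = 0.
The clause (m22) is unit, so m22 = 1.
The clause (m31') is unit, so m31 = 0.
The clause (m32) is unit, so m32 = 1.
Now (m32') is unsatisfied and unit — conflict.
Backtrack on m11: now try m11 = 0.
The clause (m12) is unit, so m12 = 1.
The clause (m22') is unit, so m22 = 0.
The clause (m21) is unit, so m21 = 1.
The clause (m31') is unit, so m31 = 0.
The clause (m32) is unit, so m32 = 1.
Now (m32') is unsatisfied and unit — conflict.
Both values of m11 lead to a conflict.
No assignment satisfies every clause.

Unsatisfiable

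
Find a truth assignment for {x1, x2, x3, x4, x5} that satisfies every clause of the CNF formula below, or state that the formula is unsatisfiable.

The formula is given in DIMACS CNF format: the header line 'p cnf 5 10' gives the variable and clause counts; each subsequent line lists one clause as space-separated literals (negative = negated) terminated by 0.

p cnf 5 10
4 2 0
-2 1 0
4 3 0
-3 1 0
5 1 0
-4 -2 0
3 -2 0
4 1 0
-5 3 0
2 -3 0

Try x4 = False.
(x2) alone gives x2 = True.
(x1) alone gives x1 = True.
(x3) alone gives x3 = True.
Every clause is now satisfied; x5 is unconstrained.

x1 ↦ True, x2 ↦ True, x3 ↦ True, x4 ↦ False, x5 ↦ False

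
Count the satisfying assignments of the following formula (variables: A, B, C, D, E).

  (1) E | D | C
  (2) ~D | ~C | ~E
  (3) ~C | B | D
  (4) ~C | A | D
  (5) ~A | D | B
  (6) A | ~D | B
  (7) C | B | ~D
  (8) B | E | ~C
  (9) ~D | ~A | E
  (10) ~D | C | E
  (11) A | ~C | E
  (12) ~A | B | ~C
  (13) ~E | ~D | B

There are 2^5 = 32 truth assignments over (A, B, C, D, E).
Split on A. With A = 1, the clauses containing A are satisfied and ~A drops from the rest; 4 of the 2^4 = 16 assignments to the other variables satisfy what remains.
With A = 0, by the same count on the reduced clause set, 3 assignments work.
Total: 4 + 3 = 7.

7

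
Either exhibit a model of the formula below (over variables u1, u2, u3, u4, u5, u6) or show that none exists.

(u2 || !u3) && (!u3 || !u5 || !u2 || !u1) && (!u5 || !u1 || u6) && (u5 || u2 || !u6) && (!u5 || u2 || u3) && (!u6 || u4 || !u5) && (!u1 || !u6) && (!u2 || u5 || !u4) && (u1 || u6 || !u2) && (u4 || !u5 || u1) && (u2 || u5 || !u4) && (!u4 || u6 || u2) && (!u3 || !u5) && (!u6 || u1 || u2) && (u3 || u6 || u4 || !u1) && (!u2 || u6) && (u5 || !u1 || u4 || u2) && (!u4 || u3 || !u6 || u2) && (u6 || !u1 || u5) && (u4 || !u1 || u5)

Try u2 = false.
Unit clause (!u3) forces u3 = false.
Unit clause (!u5) forces u5 = false.
Unit clause (!u6) forces u6 = false.
Unit clause (!u4) forces u4 = false.
Unit clause (!u1) forces u1 = false.
All clauses are satisfied.

u1=false, u2=false, u3=false, u4=false, u5=false, u6=false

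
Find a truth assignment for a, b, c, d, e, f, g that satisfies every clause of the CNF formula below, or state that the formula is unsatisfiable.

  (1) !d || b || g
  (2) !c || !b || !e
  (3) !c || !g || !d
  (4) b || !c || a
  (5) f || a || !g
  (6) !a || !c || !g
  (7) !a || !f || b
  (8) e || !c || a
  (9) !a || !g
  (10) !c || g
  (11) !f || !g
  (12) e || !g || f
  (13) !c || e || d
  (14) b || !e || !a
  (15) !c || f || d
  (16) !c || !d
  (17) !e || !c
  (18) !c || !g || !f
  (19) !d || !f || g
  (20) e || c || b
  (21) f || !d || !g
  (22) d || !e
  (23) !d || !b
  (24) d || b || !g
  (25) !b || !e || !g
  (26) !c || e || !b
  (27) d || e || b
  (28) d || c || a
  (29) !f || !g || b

Try a = true.
The clause (!g) is unit, so g = false.
The clause (!c) is unit, so c = false.
Try d = false.
The clause (!e) is unit, so e = false.
The clause (b) is unit, so b = true.
Every clause is now satisfied; f is unconstrained.

a ↦ true; b ↦ true; c ↦ false; d ↦ false; e ↦ false; f ↦ true; g ↦ false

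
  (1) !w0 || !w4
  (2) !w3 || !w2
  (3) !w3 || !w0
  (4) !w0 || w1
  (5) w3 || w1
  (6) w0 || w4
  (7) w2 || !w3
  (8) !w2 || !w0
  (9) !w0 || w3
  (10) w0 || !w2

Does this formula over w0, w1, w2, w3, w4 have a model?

Yes, satisfiable

Branch on w0: set w0 = false.
(w4) alone gives w4 = true.
(!w2) alone gives w2 = false.
(!w3) alone gives w3 = false.
(w1) alone gives w1 = true.
All clauses are satisfied.
A satisfying assignment: w0: false, w1: true, w2: false, w3: false, w4: true.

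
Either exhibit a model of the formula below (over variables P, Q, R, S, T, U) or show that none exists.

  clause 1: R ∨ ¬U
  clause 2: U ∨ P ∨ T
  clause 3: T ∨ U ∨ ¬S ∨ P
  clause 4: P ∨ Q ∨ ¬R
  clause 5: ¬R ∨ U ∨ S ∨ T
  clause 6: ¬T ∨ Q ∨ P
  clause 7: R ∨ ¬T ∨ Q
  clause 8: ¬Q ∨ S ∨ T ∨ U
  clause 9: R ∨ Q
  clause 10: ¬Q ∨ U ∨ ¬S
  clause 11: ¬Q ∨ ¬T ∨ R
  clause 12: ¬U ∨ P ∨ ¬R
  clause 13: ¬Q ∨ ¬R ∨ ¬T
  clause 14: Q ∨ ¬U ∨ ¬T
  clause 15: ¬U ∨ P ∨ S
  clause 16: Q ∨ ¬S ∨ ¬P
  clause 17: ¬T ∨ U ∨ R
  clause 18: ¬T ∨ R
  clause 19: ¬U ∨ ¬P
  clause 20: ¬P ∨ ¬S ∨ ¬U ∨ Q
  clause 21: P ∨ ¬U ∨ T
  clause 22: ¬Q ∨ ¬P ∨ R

P=True, Q=False, R=True, S=False, T=True, U=False

Try R = True.
Try P = True.
The clause (¬U) is unit, so U = False.
Try S = False.
The clause (T) is unit, so T = True.
The clause (¬Q) is unit, so Q = False.
All clauses are satisfied.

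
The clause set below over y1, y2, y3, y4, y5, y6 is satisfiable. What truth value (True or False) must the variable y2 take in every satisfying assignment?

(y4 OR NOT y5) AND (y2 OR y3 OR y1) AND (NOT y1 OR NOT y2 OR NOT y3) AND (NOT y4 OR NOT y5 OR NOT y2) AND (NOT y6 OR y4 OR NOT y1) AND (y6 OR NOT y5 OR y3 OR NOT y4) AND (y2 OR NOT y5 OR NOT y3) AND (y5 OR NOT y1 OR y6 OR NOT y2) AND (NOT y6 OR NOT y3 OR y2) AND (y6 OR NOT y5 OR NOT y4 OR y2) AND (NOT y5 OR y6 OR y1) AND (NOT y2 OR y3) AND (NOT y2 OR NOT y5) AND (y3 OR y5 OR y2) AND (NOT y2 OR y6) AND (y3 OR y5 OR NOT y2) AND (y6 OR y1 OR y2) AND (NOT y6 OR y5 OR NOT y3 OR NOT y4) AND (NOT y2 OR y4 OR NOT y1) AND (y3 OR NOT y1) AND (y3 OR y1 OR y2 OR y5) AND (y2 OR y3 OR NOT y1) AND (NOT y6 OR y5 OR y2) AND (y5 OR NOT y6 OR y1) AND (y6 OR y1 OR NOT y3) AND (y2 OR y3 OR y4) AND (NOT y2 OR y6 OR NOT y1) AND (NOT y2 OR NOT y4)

Suppose y2 = true.
From the singleton clause (y3), y3 = true.
From the singleton clause (NOT y1), y1 = false.
From the singleton clause (NOT y5), y5 = false.
From the singleton clause (y6), y6 = true.
But (NOT y6) is also a unit clause — contradiction.
So every satisfying assignment has y2 = False.

False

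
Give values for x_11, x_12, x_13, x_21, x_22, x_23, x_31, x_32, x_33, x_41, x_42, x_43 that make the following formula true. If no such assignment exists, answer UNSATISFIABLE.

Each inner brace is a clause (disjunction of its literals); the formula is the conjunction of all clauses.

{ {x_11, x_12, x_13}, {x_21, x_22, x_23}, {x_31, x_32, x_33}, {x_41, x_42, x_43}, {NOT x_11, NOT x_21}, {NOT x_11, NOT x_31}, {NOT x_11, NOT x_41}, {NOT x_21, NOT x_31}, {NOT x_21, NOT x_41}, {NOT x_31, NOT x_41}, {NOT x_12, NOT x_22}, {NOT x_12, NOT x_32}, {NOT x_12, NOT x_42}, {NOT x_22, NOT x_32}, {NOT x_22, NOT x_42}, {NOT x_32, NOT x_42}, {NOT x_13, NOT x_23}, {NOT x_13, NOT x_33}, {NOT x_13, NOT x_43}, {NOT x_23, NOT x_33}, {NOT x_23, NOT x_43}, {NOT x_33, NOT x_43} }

UNSATISFIABLE

Try x_11 = false.
Try x_12 = true.
(NOT x_22) alone gives x_22 = false.
(NOT x_32) alone gives x_32 = false.
(NOT x_42) alone gives x_42 = false.
Try x_21 = true.
(NOT x_31) alone gives x_31 = false.
(x_33) alone gives x_33 = true.
(NOT x_41) alone gives x_41 = false.
(x_43) alone gives x_43 = true.
That conflicts with the unit clause (NOT x_43).
Backtrack on x_21: now try x_21 = false.
(x_23) alone gives x_23 = true.
(NOT x_13) alone gives x_13 = false.
(NOT x_33) alone gives x_33 = false.
(x_31) alone gives x_31 = true.
(NOT x_41) alone gives x_41 = false.
(x_43) alone gives x_43 = true.
That conflicts with the unit clause (NOT x_43).
Neither x_21 = true nor x_21 = false works.
Backtrack on x_12: now try x_12 = false.
(x_13) alone gives x_13 = true.
(NOT x_23) alone gives x_23 = false.
(NOT x_33) alone gives x_33 = false.
(NOT x_43) alone gives x_43 = false.
Try x_21 = true.
(NOT x_31) alone gives x_31 = false.
(x_32) alone gives x_32 = true.
(NOT x_41) alone gives x_41 = false.
(x_42) alone gives x_42 = true.
That conflicts with the unit clause (NOT x_42).
Backtrack on x_21: now try x_21 = false.
(x_22) alone gives x_22 = true.
(NOT x_32) alone gives x_32 = false.
(x_31) alone gives x_31 = true.
(NOT x_41) alone gives x_41 = false.
(x_42) alone gives x_42 = true.
That conflicts with the unit clause (NOT x_42).
Neither x_21 = true nor x_21 = false works.
Neither x_12 = true nor x_12 = false works.
Backtrack on x_11: now try x_11 = true.
(NOT x_21) alone gives x_21 = false.
(NOT x_31) alone gives x_31 = false.
(NOT x_41) alone gives x_41 = false.
Try x_22 = true.
(NOT x_12) alone gives x_12 = false.
(NOT x_32) alone gives x_32 = false.
(x_33) alone gives x_33 = true.
(NOT x_42) alone gives x_42 = false.
(x_43) alone gives x_43 = true.
That conflicts with the unit clause (NOT x_43).
Backtrack on x_22: now try x_22 = false.
(x_23) alone gives x_23 = true.
(NOT x_13) alone gives x_13 = false.
(NOT x_33) alone gives x_33 = false.
(x_32) alone gives x_32 = true.
(NOT x_12) alone gives x_12 = false.
(NOT x_42) alone gives x_42 = false.
(x_43) alone gives x_43 = true.
That conflicts with the unit clause (NOT x_43).
Neither x_22 = true nor x_22 = false works.
Neither x_11 = true nor x_11 = false works.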